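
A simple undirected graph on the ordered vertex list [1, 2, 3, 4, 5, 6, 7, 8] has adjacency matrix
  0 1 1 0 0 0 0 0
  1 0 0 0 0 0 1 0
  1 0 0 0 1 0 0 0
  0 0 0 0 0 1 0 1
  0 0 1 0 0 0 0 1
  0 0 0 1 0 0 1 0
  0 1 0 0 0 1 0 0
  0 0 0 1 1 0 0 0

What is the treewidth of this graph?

2

A width-2 tree decomposition is:
Bags: B1 = {3, 5, 8}  B2 = {3, 4, 8}  B3 = {3, 4, 6}  B4 = {3, 6, 7}  B5 = {2, 3, 7}  B6 = {1, 2, 3}
Tree: B1–B2, B2–B3, B3–B4, B4–B5, B5–B6
Every bag has size at most 3, so the width is 3 − 1 = 2 and tw(G) ≤ 2. For the lower bound, G contains the cycle 3–5–8–4–6–7–2–1–3, so G is not a forest; only forests have treewidth ≤ 1, hence tw(G) ≥ 2. Combining the bounds, tw(G) = 2.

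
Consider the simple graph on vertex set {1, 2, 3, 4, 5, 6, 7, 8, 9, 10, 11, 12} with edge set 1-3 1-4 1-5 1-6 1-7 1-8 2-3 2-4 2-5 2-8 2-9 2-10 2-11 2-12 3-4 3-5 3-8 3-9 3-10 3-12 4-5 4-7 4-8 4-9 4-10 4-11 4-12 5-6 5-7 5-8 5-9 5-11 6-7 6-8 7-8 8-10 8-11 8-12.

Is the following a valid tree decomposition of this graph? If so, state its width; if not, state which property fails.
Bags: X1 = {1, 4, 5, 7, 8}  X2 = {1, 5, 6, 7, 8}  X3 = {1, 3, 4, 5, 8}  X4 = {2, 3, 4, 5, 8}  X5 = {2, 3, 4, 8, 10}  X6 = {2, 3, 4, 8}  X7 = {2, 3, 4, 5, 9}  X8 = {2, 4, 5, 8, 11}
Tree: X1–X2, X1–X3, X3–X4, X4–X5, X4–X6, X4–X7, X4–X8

No — vertex 12 appears in no bag.

A tree decomposition must satisfy three properties: every vertex lies in some bag; for every edge, both endpoints lie together in some bag; and for every vertex, the bags containing it form a connected subtree. Here vertex 12 appears in no bag, so the decomposition is invalid.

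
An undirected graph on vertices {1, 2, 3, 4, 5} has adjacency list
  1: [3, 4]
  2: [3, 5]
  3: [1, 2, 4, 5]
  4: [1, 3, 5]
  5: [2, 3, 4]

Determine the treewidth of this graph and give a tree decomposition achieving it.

Treewidth 2.
One such decomposition:
Bags: B1 = {2, 3, 5}  B2 = {3, 4, 5}  B3 = {1, 3, 4}
Tree: B1–B2, B2–B3

Each bag holds 3 vertices, so the decomposition has width 2, which upper-bounds the treewidth. On the other hand G contains the 3-clique {2, 3, 5}. A clique must lie in a single bag of any decomposition, so no decomposition can have width below 2. Combining the bounds, tw(G) = 2.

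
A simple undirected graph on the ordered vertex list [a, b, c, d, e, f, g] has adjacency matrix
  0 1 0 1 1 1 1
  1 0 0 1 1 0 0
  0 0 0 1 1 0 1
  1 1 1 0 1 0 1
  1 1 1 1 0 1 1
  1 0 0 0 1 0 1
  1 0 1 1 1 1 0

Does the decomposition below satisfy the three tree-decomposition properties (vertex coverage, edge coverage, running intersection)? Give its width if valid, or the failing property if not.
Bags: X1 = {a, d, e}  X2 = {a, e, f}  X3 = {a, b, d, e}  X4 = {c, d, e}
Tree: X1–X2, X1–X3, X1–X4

A tree decomposition must satisfy three properties: every vertex lies in some bag; for every edge, both endpoints lie together in some bag; and for every vertex, the bags containing it form a connected subtree. Here vertex g appears in no bag, so the decomposition is invalid.

No — vertex g appears in no bag.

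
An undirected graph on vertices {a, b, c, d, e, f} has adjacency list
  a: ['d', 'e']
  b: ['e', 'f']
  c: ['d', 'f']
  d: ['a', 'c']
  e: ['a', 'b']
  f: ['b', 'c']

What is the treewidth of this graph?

2

A width-2 tree decomposition is:
Bags: B1 = {b, e, f}  B2 = {c, e, f}  B3 = {c, d, e}  B4 = {a, d, e}
Tree: B1–B2, B2–B3, B3–B4
Each bag holds 3 vertices, so the decomposition has width 2, which upper-bounds the treewidth. Since e–b–f–c–d–a–e is a cycle in G, G is not acyclic. Forests are exactly the graphs of treewidth ≤ 1, so tw(G) ≥ 2. Combining the bounds, tw(G) = 2.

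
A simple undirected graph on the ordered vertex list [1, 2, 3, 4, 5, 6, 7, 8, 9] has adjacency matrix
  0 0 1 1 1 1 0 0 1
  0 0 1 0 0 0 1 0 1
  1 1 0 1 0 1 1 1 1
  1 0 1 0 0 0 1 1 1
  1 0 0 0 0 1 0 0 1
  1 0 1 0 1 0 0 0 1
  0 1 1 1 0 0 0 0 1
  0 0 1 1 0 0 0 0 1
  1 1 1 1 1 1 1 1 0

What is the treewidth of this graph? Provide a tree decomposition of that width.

The largest bag has 4 vertices, giving width 3; this decomposition certifies tw(G) ≤ 3. Conversely, {2, 3, 7, 9} is a clique of size 4, and the vertices of any clique must share a bag in every tree decomposition; so some bag has ≥ 4 vertices and tw(G) ≥ 3. Hence tw(G) = 3 exactly.

Treewidth 3.
One such decomposition:
Bags: B1 = {3, 4, 7, 9}  B2 = {1, 3, 4, 9}  B3 = {1, 3, 6, 9}  B4 = {3, 4, 8, 9}  B5 = {2, 3, 7, 9}  B6 = {1, 5, 6, 9}
Tree: B1–B2, B2–B3, B2–B4, B1–B5, B3–B6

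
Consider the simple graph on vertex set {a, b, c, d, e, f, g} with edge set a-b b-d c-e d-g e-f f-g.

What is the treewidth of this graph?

A width-1 tree decomposition is:
Bags: B1 = {a, b}  B2 = {b, d}  B3 = {d, g}  B4 = {f, g}  B5 = {e, f}  B6 = {c, e}
Tree: B1–B2, B2–B3, B3–B4, B4–B5, B5–B6
Every bag has size at most 2, so the width is 2 − 1 = 1 and tw(G) ≤ 1. Since G has at least one edge (e.g. a–b), it is not an edgeless graph, so tw(G) ≥ 1. The upper and lower bounds meet at 1, so that is the treewidth.

1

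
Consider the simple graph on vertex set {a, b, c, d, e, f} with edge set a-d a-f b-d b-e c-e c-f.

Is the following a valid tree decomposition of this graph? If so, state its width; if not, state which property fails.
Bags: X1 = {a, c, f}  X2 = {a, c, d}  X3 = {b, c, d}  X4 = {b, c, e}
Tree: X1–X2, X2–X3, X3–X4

Yes; width 2.

Checking the three conditions: (i) the bags cover all of {a, b, c, d, e, f}; (ii) for each edge, some bag contains both endpoints; (iii) the bags containing any fixed vertex form a subtree. All hold, so the decomposition is valid with width 3 − 1 = 2.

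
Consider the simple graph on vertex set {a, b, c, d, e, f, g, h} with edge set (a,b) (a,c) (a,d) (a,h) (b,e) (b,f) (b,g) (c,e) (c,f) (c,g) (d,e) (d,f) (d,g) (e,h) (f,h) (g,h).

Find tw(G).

4

A width-4 tree decomposition is:
Bags: B1 = {b, c, d, e, h}  B2 = {a, b, c, d, h}  B3 = {b, c, d, g, h}  B4 = {b, c, d, f, h}
Tree: B1–B2, B2–B3, B3–B4
Each bag holds 5 vertices, so the decomposition has width 4, which upper-bounds the treewidth. For the lower bound: the 5 vertex sets {e,h}, {a,c}, {d,g}, {b}, {f} are disjoint, each induces a connected subgraph, and every pair is joined by at least one edge of G. Contracting each set to a single vertex therefore yields K_{5} as a minor, and since treewidth is minor-monotone, tw(G) ≥ tw(K_{5}) = 4. Combining the bounds, tw(G) = 4.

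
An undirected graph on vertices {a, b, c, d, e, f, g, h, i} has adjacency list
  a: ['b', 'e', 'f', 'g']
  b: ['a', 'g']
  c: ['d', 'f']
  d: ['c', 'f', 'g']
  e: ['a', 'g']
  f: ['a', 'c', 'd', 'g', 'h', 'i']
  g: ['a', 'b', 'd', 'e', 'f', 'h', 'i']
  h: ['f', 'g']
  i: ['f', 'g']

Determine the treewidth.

2

A width-2 tree decomposition is:
Bags: B1 = {f, g, i}  B2 = {a, f, g}  B3 = {d, f, g}  B4 = {c, d, f}  B5 = {f, g, h}  B6 = {a, b, g}  B7 = {a, e, g}
Tree: B1–B2, B1–B3, B3–B4, B3–B5, B2–B6, B6–B7
Every bag has size at most 3, so the width is 3 − 1 = 2 and tw(G) ≤ 2. For the lower bound, the 3 vertices {a, e, g} are pairwise adjacent, and any tree decomposition puts a clique entirely inside one bag — forcing width ≥ 2. Hence tw(G) = 2 exactly.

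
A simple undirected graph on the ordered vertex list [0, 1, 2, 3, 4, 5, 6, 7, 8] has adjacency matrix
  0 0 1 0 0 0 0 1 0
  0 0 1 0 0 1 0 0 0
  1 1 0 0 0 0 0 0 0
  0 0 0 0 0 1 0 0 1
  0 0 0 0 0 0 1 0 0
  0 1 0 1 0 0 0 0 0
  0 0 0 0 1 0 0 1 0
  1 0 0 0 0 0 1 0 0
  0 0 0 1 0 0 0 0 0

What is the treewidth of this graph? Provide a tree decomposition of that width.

Every bag has size at most 2, so the width is 2 − 1 = 1 and tw(G) ≤ 1. Since G has at least one edge (e.g. 8–3), it is not an edgeless graph, so tw(G) ≥ 1. Therefore the treewidth is 1.

Treewidth 1.
One such decomposition:
Bags: B1 = {3, 8}  B2 = {3, 5}  B3 = {1, 5}  B4 = {1, 2}  B5 = {0, 2}  B6 = {0, 7}  B7 = {6, 7}  B8 = {4, 6}
Tree: B1–B2, B2–B3, B3–B4, B4–B5, B5–B6, B6–B7, B7–B8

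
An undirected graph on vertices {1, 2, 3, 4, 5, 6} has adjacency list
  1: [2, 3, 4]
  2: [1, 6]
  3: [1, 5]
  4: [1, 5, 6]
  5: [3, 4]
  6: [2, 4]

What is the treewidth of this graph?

2

A width-2 tree decomposition is:
Bags: B1 = {2, 4, 6}  B2 = {1, 2, 4}  B3 = {1, 4, 5}  B4 = {1, 3, 5}
Tree: B1–B2, B2–B3, B3–B4
Every bag has size at most 3, so the width is 3 − 1 = 2 and tw(G) ≤ 2. For the lower bound, G contains the cycle 6–2–1–4–6, so G is not a forest; only forests have treewidth ≤ 1, hence tw(G) ≥ 2. The upper and lower bounds meet at 2, so that is the treewidth.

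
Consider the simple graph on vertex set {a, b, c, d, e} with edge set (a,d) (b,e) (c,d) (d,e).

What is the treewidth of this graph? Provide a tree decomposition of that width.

Treewidth 1.
One such decomposition:
Bags: B1 = {c, d}  B2 = {d, e}  B3 = {b, e}  B4 = {a, d}
Tree: B1–B2, B2–B3, B2–B4

Every bag has size at most 2, so the width is 2 − 1 = 1 and tw(G) ≤ 1. Any graph with an edge has treewidth ≥ 1, and G has the edge d–c. Combining the bounds, tw(G) = 1.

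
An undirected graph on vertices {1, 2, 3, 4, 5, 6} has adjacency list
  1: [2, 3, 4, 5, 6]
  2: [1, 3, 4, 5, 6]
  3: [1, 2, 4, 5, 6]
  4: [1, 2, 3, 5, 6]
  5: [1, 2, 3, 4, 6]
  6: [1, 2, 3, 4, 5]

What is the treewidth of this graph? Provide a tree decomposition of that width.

With just one bag of size 6, the width is 6 − 1 = 5, so tw(G) ≤ 5. For the lower bound, the 6 vertices {1, 2, 3, 4, 5, 6} are pairwise adjacent, and any tree decomposition puts a clique entirely inside one bag — forcing width ≥ 5. Therefore the treewidth is 5.

Treewidth 5.
One such decomposition:
Bags: B1 = {1, 2, 3, 4, 5, 6}
Tree: (single bag)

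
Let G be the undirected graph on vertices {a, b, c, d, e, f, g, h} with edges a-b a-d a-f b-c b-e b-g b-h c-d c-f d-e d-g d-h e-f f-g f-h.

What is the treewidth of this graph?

A width-3 tree decomposition is:
Bags: B1 = {b, d, f, g}  B2 = {b, d, e, f}  B3 = {b, d, f, h}  B4 = {b, c, d, f}  B5 = {a, b, d, f}
Tree: B1–B2, B2–B3, B3–B4, B4–B5
Every bag has size at most 4, so the width is 4 − 1 = 3 and tw(G) ≤ 3. For the lower bound: the 4 vertex sets {b,g}, {d,e}, {f}, {h} are disjoint, each induces a connected subgraph, and every pair is joined by at least one edge of G. Contracting each set to a single vertex therefore yields K_{4} as a minor, and since treewidth is minor-monotone, tw(G) ≥ tw(K_{4}) = 3. Hence tw(G) = 3 exactly.

3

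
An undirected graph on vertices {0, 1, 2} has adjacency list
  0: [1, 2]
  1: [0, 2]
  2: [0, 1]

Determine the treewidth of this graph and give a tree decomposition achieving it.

Treewidth 2.
One optimal decomposition is:
Bags: B1 = {0, 1, 2}
Tree: (single bag)

With just one bag of size 3, the width is 3 − 1 = 2, so tw(G) ≤ 2. Conversely, {0, 1, 2} is a clique of size 3, and the vertices of any clique must share a bag in every tree decomposition; so some bag has ≥ 3 vertices and tw(G) ≥ 2. The upper and lower bounds meet at 2, so that is the treewidth.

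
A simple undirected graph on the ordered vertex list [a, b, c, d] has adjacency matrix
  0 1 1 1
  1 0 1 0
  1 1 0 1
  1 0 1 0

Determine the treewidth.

2

A width-2 tree decomposition is:
Bags: B1 = {a, c, d}  B2 = {a, b, c}
Tree: B1–B2
The largest bag has 3 vertices, giving width 2; this decomposition certifies tw(G) ≤ 2. For the lower bound, the 3 vertices {a, c, d} are pairwise adjacent, and any tree decomposition puts a clique entirely inside one bag — forcing width ≥ 2. Combining the bounds, tw(G) = 2.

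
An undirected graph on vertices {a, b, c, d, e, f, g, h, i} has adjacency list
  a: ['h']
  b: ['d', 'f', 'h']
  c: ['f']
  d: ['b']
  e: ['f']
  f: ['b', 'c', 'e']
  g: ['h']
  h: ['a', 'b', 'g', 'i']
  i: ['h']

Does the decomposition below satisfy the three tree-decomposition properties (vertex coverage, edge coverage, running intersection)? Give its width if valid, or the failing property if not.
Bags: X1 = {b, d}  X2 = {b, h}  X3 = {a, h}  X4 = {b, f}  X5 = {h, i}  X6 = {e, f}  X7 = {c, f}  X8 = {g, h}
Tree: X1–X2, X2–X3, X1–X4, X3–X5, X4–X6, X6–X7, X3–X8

Yes; width 1.

Every vertex of G appears in some bag (union = {a, b, c, d, e, f, g, h, i}); every edge is covered by a bag; and for each vertex v the set of bags containing v is connected in the bag tree. The decomposition is therefore valid. The largest bag has 2 vertices, so the width is 1.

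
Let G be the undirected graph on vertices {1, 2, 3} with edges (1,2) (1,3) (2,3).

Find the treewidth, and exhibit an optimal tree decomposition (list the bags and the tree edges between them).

Treewidth 2.
One such decomposition:
Bags: B1 = {1, 2, 3}
Tree: (single bag)

With just one bag of size 3, the width is 3 − 1 = 2, so tw(G) ≤ 2. For the lower bound, the 3 vertices {1, 2, 3} are pairwise adjacent, and any tree decomposition puts a clique entirely inside one bag — forcing width ≥ 2. The upper and lower bounds meet at 2, so that is the treewidth.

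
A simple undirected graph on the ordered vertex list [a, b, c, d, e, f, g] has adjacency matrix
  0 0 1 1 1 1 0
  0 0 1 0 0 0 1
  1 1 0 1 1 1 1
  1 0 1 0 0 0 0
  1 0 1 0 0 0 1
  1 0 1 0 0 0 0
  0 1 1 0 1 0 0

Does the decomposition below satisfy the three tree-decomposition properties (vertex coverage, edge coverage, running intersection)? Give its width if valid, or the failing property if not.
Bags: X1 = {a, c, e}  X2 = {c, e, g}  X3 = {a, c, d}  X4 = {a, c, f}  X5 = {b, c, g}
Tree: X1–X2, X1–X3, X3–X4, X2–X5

Checking the three conditions: (i) the bags cover all of {a, b, c, d, e, f, g}; (ii) for each edge, some bag contains both endpoints; (iii) the bags containing any fixed vertex form a subtree. All hold, so the decomposition is valid with width 3 − 1 = 2.

Yes; width 2.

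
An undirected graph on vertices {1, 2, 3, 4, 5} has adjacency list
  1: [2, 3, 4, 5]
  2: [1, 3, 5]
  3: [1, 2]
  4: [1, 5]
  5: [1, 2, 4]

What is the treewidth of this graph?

2

A width-2 tree decomposition is:
Bags: B1 = {1, 2, 5}  B2 = {1, 2, 3}  B3 = {1, 4, 5}
Tree: B1–B2, B1–B3
The largest bag has 3 vertices, giving width 2; this decomposition certifies tw(G) ≤ 2. On the other hand G contains the 3-clique {1, 2, 3}. A clique must lie in a single bag of any decomposition, so no decomposition can have width below 2. The upper and lower bounds meet at 2, so that is the treewidth.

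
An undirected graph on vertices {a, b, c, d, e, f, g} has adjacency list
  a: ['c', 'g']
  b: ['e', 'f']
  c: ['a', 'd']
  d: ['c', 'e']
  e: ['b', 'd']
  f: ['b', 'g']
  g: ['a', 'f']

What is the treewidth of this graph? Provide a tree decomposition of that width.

Treewidth 2.
One such decomposition:
Bags: B1 = {b, e, f}  B2 = {d, e, f}  B3 = {c, d, f}  B4 = {a, c, f}  B5 = {a, f, g}
Tree: B1–B2, B2–B3, B3–B4, B4–B5

Every bag has size at most 3, so the width is 3 − 1 = 2 and tw(G) ≤ 2. The edges f–b–e–d–c–a–g–f form a cycle, so G is not a tree and its treewidth is at least 2. The upper and lower bounds meet at 2, so that is the treewidth.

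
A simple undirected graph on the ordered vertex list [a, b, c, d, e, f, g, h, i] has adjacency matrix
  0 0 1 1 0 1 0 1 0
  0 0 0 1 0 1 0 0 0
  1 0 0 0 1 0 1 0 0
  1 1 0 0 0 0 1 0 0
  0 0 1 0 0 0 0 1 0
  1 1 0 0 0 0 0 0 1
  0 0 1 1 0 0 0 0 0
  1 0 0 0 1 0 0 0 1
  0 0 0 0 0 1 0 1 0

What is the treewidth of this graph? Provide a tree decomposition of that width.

Treewidth 3.
One optimal decomposition is:
Bags: B1 = {c, e, g, h}  B2 = {a, c, g, h}  B3 = {a, d, g, h}  B4 = {a, d, h, i}  B5 = {a, d, f, i}  B6 = {b, d, f, i}
Tree: B1–B2, B2–B3, B3–B4, B4–B5, B5–B6

Each bag holds 4 vertices, so the decomposition has width 3, which upper-bounds the treewidth. For the lower bound: the 4 vertex sets {c,e,g}, {h}, {a}, {b,d,f,i} are disjoint, each induces a connected subgraph, and every pair is joined by at least one edge of G. Contracting each set to a single vertex therefore yields K_{4} as a minor, and since treewidth is minor-monotone, tw(G) ≥ tw(K_{4}) = 3. The upper and lower bounds meet at 3, so that is the treewidth.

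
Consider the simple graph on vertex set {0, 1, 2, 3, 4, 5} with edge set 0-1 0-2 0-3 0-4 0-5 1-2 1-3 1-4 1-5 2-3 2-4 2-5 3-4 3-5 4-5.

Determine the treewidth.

A width-5 tree decomposition is:
Bags: B1 = {0, 1, 2, 3, 4, 5}
Tree: (single bag)
With just one bag of size 6, the width is 6 − 1 = 5, so tw(G) ≤ 5. Conversely, {0, 1, 2, 3, 4, 5} is a clique of size 6, and the vertices of any clique must share a bag in every tree decomposition; so some bag has ≥ 6 vertices and tw(G) ≥ 5. The upper and lower bounds meet at 5, so that is the treewidth.

5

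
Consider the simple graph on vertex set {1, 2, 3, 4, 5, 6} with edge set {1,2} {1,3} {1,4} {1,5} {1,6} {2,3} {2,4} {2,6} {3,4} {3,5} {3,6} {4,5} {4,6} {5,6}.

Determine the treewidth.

A width-4 tree decomposition is:
Bags: B1 = {1, 3, 4, 5, 6}  B2 = {1, 2, 3, 4, 6}
Tree: B1–B2
Every bag has size at most 5, so the width is 5 − 1 = 4 and tw(G) ≤ 4. On the other hand G contains the 5-clique {1, 2, 3, 4, 6}. A clique must lie in a single bag of any decomposition, so no decomposition can have width below 4. Combining the bounds, tw(G) = 4.

4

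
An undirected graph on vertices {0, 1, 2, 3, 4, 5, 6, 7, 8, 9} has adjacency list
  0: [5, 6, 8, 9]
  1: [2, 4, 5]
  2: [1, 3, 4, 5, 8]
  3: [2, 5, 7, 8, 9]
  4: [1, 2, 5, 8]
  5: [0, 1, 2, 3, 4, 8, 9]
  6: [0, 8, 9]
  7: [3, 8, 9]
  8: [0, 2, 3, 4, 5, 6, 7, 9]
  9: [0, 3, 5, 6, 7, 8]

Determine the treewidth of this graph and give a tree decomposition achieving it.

Every bag has size at most 4, so the width is 4 − 1 = 3 and tw(G) ≤ 3. On the other hand G contains the 4-clique {0, 5, 8, 9}. A clique must lie in a single bag of any decomposition, so no decomposition can have width below 3. Hence tw(G) = 3 exactly.

Treewidth 3.
Bags: B1 = {1, 2, 4, 5}  B2 = {2, 4, 5, 8}  B3 = {2, 3, 5, 8}  B4 = {3, 5, 8, 9}  B5 = {0, 5, 8, 9}  B6 = {3, 7, 8, 9}  B7 = {0, 6, 8, 9}
Tree: B1–B2, B2–B3, B3–B4, B4–B5, B4–B6, B5–B7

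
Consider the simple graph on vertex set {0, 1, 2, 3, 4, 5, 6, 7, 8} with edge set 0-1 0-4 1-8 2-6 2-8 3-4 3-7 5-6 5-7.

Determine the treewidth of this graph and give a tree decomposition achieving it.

Treewidth 2.
Bags: B1 = {0, 1, 8}  B2 = {0, 4, 8}  B3 = {3, 4, 8}  B4 = {3, 7, 8}  B5 = {5, 7, 8}  B6 = {5, 6, 8}  B7 = {2, 6, 8}
Tree: B1–B2, B2–B3, B3–B4, B4–B5, B5–B6, B6–B7

Every bag has size at most 3, so the width is 3 − 1 = 2 and tw(G) ≤ 2. Since 8–1–0–4–3–7–5–6–2–8 is a cycle in G, G is not acyclic. Forests are exactly the graphs of treewidth ≤ 1, so tw(G) ≥ 2. Hence tw(G) = 2 exactly.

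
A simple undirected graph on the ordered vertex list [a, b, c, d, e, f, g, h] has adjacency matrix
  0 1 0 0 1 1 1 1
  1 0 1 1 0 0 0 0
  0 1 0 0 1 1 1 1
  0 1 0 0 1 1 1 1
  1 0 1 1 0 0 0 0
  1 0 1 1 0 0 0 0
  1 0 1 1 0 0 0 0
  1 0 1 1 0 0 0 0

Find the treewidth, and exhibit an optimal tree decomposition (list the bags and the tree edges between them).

Treewidth 3.
Bags: B1 = {a, c, d, e}  B2 = {a, b, c, d}  B3 = {a, c, d, g}  B4 = {a, c, d, f}  B5 = {a, c, d, h}
Tree: B1–B2, B2–B3, B3–B4, B4–B5

Every bag has size at most 4, so the width is 4 − 1 = 3 and tw(G) ≤ 3. For the lower bound: the 4 vertex sets {d,e}, {a,b}, {c}, {g} are disjoint, each induces a connected subgraph, and every pair is joined by at least one edge of G. Contracting each set to a single vertex therefore yields K_{4} as a minor, and since treewidth is minor-monotone, tw(G) ≥ tw(K_{4}) = 3. The upper and lower bounds meet at 3, so that is the treewidth.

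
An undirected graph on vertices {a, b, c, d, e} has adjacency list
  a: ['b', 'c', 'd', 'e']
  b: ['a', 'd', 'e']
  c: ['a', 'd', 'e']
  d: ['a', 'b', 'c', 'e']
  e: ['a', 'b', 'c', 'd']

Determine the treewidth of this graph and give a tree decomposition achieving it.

Each bag holds 4 vertices, so the decomposition has width 3, which upper-bounds the treewidth. Conversely, {a, c, d, e} is a clique of size 4, and the vertices of any clique must share a bag in every tree decomposition; so some bag has ≥ 4 vertices and tw(G) ≥ 3. Combining the bounds, tw(G) = 3.

Treewidth 3.
Bags: B1 = {a, c, d, e}  B2 = {a, b, d, e}
Tree: B1–B2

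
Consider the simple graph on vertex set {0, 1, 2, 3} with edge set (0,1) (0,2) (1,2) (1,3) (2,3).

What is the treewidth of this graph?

2

A width-2 tree decomposition is:
Bags: B1 = {1, 2, 3}  B2 = {0, 1, 2}
Tree: B1–B2
The largest bag has 3 vertices, giving width 2; this decomposition certifies tw(G) ≤ 2. For the lower bound, the 3 vertices {0, 1, 2} are pairwise adjacent, and any tree decomposition puts a clique entirely inside one bag — forcing width ≥ 2. Therefore the treewidth is 2.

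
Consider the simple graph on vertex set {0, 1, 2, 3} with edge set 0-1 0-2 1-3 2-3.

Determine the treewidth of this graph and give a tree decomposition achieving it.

Treewidth 2.
One optimal decomposition is:
Bags: B1 = {1, 2, 3}  B2 = {0, 1, 2}
Tree: B1–B2

Each bag holds 3 vertices, so the decomposition has width 2, which upper-bounds the treewidth. Since 1–3–2–0–1 is a cycle in G, G is not acyclic. Forests are exactly the graphs of treewidth ≤ 1, so tw(G) ≥ 2. Combining the bounds, tw(G) = 2.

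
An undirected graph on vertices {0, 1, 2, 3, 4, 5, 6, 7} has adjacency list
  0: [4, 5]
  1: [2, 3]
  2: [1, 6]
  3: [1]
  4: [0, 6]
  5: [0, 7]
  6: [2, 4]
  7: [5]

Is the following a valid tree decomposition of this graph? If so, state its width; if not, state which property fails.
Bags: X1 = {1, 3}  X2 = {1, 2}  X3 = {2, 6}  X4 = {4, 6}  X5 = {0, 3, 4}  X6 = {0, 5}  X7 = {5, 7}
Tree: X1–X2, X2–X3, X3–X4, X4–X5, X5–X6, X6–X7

A tree decomposition must satisfy three properties: every vertex lies in some bag; for every edge, both endpoints lie together in some bag; and for every vertex, the bags containing it form a connected subtree. Here bags containing vertex 3 are not connected in the tree, so the decomposition is invalid.

No — bags containing vertex 3 are not connected in the tree.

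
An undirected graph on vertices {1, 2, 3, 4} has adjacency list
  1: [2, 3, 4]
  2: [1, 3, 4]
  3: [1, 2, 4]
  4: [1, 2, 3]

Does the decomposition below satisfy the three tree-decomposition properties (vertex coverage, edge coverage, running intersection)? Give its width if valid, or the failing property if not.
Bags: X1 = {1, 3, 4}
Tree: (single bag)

No — vertex 2 appears in no bag.

A tree decomposition must satisfy three properties: every vertex lies in some bag; for every edge, both endpoints lie together in some bag; and for every vertex, the bags containing it form a connected subtree. Here vertex 2 appears in no bag, so the decomposition is invalid.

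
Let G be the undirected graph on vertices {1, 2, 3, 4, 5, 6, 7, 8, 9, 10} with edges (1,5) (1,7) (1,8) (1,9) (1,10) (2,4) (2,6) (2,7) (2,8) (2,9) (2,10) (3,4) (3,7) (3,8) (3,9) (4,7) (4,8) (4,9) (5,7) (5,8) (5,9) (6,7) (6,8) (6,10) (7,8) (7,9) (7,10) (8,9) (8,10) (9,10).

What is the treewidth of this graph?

A width-4 tree decomposition is:
Bags: B1 = {3, 4, 7, 8, 9}  B2 = {2, 4, 7, 8, 9}  B3 = {2, 7, 8, 9, 10}  B4 = {2, 6, 7, 8, 10}  B5 = {1, 7, 8, 9, 10}  B6 = {1, 5, 7, 8, 9}
Tree: B1–B2, B2–B3, B3–B4, B3–B5, B5–B6
The largest bag has 5 vertices, giving width 4; this decomposition certifies tw(G) ≤ 4. For the lower bound, the 5 vertices {1, 7, 8, 9, 10} are pairwise adjacent, and any tree decomposition puts a clique entirely inside one bag — forcing width ≥ 4. Therefore the treewidth is 4.

4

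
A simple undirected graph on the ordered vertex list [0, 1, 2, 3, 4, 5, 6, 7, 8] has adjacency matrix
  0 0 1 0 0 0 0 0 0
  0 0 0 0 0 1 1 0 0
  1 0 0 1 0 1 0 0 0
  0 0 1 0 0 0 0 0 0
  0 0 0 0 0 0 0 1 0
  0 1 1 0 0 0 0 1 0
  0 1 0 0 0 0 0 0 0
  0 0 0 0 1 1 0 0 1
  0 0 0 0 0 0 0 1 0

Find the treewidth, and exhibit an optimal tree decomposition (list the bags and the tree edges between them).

Treewidth 1.
One such decomposition:
Bags: B1 = {2, 5}  B2 = {5, 7}  B3 = {0, 2}  B4 = {2, 3}  B5 = {4, 7}  B6 = {7, 8}  B7 = {1, 5}  B8 = {1, 6}
Tree: B1–B2, B1–B3, B1–B4, B2–B5, B5–B6, B1–B7, B7–B8

Each bag holds 2 vertices, so the decomposition has width 1, which upper-bounds the treewidth. G has an edge, so its treewidth is at least 1. The upper and lower bounds meet at 1, so that is the treewidth.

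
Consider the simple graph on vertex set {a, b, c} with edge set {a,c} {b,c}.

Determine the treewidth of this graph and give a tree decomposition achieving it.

Treewidth 1.
One such decomposition:
Bags: B1 = {b, c}  B2 = {a, c}
Tree: B1–B2

Every bag has size at most 2, so the width is 2 − 1 = 1 and tw(G) ≤ 1. Any graph with an edge has treewidth ≥ 1, and G has the edge c–b. The upper and lower bounds meet at 1, so that is the treewidth.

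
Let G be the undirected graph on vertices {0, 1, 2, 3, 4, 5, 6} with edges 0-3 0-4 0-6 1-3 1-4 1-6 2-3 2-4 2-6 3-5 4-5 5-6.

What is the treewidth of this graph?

3

A width-3 tree decomposition is:
Bags: B1 = {2, 3, 4, 6}  B2 = {3, 4, 5, 6}  B3 = {0, 3, 4, 6}  B4 = {1, 3, 4, 6}
Tree: B1–B2, B2–B3, B3–B4
Each bag holds 4 vertices, so the decomposition has width 3, which upper-bounds the treewidth. For the lower bound: the 4 vertex sets {2,3}, {4,5}, {6}, {0} are disjoint, each induces a connected subgraph, and every pair is joined by at least one edge of G. Contracting each set to a single vertex therefore yields K_{4} as a minor, and since treewidth is minor-monotone, tw(G) ≥ tw(K_{4}) = 3. Hence tw(G) = 3 exactly.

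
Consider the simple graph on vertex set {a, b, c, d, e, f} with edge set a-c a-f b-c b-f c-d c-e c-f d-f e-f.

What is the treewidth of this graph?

A width-2 tree decomposition is:
Bags: B1 = {c, d, f}  B2 = {a, c, f}  B3 = {b, c, f}  B4 = {c, e, f}
Tree: B1–B2, B2–B3, B1–B4
Every bag has size at most 3, so the width is 3 − 1 = 2 and tw(G) ≤ 2. Conversely, {c, d, f} is a clique of size 3, and the vertices of any clique must share a bag in every tree decomposition; so some bag has ≥ 3 vertices and tw(G) ≥ 2. The upper and lower bounds meet at 2, so that is the treewidth.

2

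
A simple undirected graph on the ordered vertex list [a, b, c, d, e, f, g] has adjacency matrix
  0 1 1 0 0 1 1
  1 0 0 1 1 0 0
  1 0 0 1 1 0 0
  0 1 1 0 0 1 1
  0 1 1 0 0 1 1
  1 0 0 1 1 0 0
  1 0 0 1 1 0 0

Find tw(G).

A width-3 tree decomposition is:
Bags: B1 = {a, b, d, e}  B2 = {a, d, e, g}  B3 = {a, c, d, e}  B4 = {a, d, e, f}
Tree: B1–B2, B2–B3, B3–B4
Each bag holds 4 vertices, so the decomposition has width 3, which upper-bounds the treewidth. For the lower bound: the 4 vertex sets {a,b}, {e,g}, {d}, {c} are disjoint, each induces a connected subgraph, and every pair is joined by at least one edge of G. Contracting each set to a single vertex therefore yields K_{4} as a minor, and since treewidth is minor-monotone, tw(G) ≥ tw(K_{4}) = 3. Therefore the treewidth is 3.

3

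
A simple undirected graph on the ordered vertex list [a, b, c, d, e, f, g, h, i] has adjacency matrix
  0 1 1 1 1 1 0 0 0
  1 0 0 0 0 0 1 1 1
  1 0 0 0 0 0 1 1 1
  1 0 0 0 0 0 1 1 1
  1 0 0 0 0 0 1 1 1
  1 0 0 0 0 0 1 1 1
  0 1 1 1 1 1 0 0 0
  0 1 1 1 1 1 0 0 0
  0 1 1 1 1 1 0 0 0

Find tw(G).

A width-4 tree decomposition is:
Bags: B1 = {a, d, g, h, i}  B2 = {a, f, g, h, i}  B3 = {a, b, g, h, i}  B4 = {a, e, g, h, i}  B5 = {a, c, g, h, i}
Tree: B1–B2, B2–B3, B3–B4, B4–B5
Each bag holds 5 vertices, so the decomposition has width 4, which upper-bounds the treewidth. For the lower bound: the 5 vertex sets {d,i}, {a,f}, {b,h}, {g}, {e} are disjoint, each induces a connected subgraph, and every pair is joined by at least one edge of G. Contracting each set to a single vertex therefore yields K_{5} as a minor, and since treewidth is minor-monotone, tw(G) ≥ tw(K_{5}) = 4. The upper and lower bounds meet at 4, so that is the treewidth.

4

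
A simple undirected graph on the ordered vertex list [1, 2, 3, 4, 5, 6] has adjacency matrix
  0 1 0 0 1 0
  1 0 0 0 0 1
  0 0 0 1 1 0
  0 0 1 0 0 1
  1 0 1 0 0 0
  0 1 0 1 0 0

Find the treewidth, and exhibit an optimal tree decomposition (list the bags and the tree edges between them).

Treewidth 2.
Bags: B1 = {3, 4, 5}  B2 = {4, 5, 6}  B3 = {2, 5, 6}  B4 = {1, 2, 5}
Tree: B1–B2, B2–B3, B3–B4

Every bag has size at most 3, so the width is 3 − 1 = 2 and tw(G) ≤ 2. For the lower bound, G contains the cycle 5–3–4–6–2–1–5, so G is not a forest; only forests have treewidth ≤ 1, hence tw(G) ≥ 2. Combining the bounds, tw(G) = 2.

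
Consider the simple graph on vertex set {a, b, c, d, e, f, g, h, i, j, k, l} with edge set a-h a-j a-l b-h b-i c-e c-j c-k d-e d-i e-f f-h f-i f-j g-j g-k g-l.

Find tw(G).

A width-3 tree decomposition is:
Bags: B1 = {b, d, h, i}  B2 = {d, f, h, i}  B3 = {d, e, f, h}  B4 = {a, e, f, h}  B5 = {a, e, f, j}  B6 = {a, c, e, j}  B7 = {a, c, j, l}  B8 = {c, g, j, l}  B9 = {c, g, k, l}
Tree: B1–B2, B2–B3, B3–B4, B4–B5, B5–B6, B6–B7, B7–B8, B8–B9
Each bag holds 4 vertices, so the decomposition has width 3, which upper-bounds the treewidth. For the lower bound: the 4 vertex sets {b,d,i}, {h}, {f}, {a,c,e,j} are disjoint, each induces a connected subgraph, and every pair is joined by at least one edge of G. Contracting each set to a single vertex therefore yields K_{4} as a minor, and since treewidth is minor-monotone, tw(G) ≥ tw(K_{4}) = 3. Hence tw(G) = 3 exactly.

3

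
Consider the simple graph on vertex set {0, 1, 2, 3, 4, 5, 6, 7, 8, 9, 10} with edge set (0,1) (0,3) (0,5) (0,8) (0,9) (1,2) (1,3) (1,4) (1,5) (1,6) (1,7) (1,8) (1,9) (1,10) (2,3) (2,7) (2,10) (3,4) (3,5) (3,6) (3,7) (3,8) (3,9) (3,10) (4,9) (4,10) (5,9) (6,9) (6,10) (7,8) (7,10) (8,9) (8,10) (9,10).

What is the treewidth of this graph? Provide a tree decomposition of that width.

Every bag has size at most 5, so the width is 5 − 1 = 4 and tw(G) ≤ 4. Conversely, {0, 1, 3, 8, 9} is a clique of size 5, and the vertices of any clique must share a bag in every tree decomposition; so some bag has ≥ 5 vertices and tw(G) ≥ 4. The upper and lower bounds meet at 4, so that is the treewidth.

Treewidth 4.
One such decomposition:
Bags: B1 = {1, 3, 8, 9, 10}  B2 = {1, 3, 6, 9, 10}  B3 = {1, 3, 4, 9, 10}  B4 = {0, 1, 3, 8, 9}  B5 = {1, 3, 7, 8, 10}  B6 = {1, 2, 3, 7, 10}  B7 = {0, 1, 3, 5, 9}
Tree: B1–B2, B1–B3, B1–B4, B1–B5, B5–B6, B4–B7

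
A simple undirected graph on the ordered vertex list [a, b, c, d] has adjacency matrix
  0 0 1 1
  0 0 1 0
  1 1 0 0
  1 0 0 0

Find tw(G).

1

A width-1 tree decomposition is:
Bags: B1 = {a, d}  B2 = {a, c}  B3 = {b, c}
Tree: B1–B2, B2–B3
The largest bag has 2 vertices, giving width 1; this decomposition certifies tw(G) ≤ 1. Any graph with an edge has treewidth ≥ 1, and G has the edge d–a. The upper and lower bounds meet at 1, so that is the treewidth.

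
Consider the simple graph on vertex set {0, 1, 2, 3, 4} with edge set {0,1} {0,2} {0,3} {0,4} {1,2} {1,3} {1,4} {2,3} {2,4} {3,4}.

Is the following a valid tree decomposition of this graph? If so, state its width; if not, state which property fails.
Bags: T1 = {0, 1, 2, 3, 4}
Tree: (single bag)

Yes; width 4.

Checking the three conditions: (i) the bags cover all of {0, 1, 2, 3, 4}; (ii) for each edge, some bag contains both endpoints; (iii) the bags containing any fixed vertex form a subtree. All hold, so the decomposition is valid with width 5 − 1 = 4.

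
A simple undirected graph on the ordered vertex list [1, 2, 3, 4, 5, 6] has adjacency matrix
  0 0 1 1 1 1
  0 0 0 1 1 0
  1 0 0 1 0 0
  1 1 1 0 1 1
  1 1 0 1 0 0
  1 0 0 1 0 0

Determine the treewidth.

A width-2 tree decomposition is:
Bags: B1 = {1, 4, 5}  B2 = {2, 4, 5}  B3 = {1, 4, 6}  B4 = {1, 3, 4}
Tree: B1–B2, B1–B3, B3–B4
Each bag holds 3 vertices, so the decomposition has width 2, which upper-bounds the treewidth. On the other hand G contains the 3-clique {1, 3, 4}. A clique must lie in a single bag of any decomposition, so no decomposition can have width below 2. Therefore the treewidth is 2.

2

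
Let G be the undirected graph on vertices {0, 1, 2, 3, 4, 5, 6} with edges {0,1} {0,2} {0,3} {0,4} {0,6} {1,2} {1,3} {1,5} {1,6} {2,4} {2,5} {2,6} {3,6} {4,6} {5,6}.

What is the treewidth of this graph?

A width-3 tree decomposition is:
Bags: B1 = {0, 1, 3, 6}  B2 = {0, 1, 2, 6}  B3 = {0, 2, 4, 6}  B4 = {1, 2, 5, 6}
Tree: B1–B2, B2–B3, B2–B4
Every bag has size at most 4, so the width is 4 − 1 = 3 and tw(G) ≤ 3. For the lower bound, the 4 vertices {0, 1, 2, 6} are pairwise adjacent, and any tree decomposition puts a clique entirely inside one bag — forcing width ≥ 3. Therefore the treewidth is 3.

3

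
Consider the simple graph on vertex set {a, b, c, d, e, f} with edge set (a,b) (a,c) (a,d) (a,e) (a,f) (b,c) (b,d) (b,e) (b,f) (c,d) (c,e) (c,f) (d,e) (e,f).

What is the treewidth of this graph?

4

A width-4 tree decomposition is:
Bags: B1 = {a, b, c, d, e}  B2 = {a, b, c, e, f}
Tree: B1–B2
Each bag holds 5 vertices, so the decomposition has width 4, which upper-bounds the treewidth. For the lower bound, the 5 vertices {a, b, c, d, e} are pairwise adjacent, and any tree decomposition puts a clique entirely inside one bag — forcing width ≥ 4. Therefore the treewidth is 4.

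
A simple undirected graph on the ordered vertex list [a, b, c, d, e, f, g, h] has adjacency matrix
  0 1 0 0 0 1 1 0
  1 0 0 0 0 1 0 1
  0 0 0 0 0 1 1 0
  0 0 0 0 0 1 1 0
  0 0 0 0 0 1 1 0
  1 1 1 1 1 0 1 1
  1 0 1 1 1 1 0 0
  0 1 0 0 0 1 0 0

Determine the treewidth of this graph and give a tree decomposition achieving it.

Treewidth 2.
One such decomposition:
Bags: B1 = {a, f, g}  B2 = {d, f, g}  B3 = {a, b, f}  B4 = {e, f, g}  B5 = {b, f, h}  B6 = {c, f, g}
Tree: B1–B2, B1–B3, B2–B4, B3–B5, B2–B6

The largest bag has 3 vertices, giving width 2; this decomposition certifies tw(G) ≤ 2. For the lower bound, the 3 vertices {d, f, g} are pairwise adjacent, and any tree decomposition puts a clique entirely inside one bag — forcing width ≥ 2. Therefore the treewidth is 2.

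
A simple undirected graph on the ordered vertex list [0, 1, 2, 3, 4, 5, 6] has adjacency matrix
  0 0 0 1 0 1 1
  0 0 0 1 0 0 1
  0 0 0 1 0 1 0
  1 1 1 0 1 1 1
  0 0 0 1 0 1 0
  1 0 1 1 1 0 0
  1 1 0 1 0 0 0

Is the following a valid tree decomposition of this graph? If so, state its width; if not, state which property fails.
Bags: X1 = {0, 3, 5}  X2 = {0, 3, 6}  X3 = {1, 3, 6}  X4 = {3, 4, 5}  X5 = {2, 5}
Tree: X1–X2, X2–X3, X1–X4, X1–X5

A tree decomposition must satisfy three properties: every vertex lies in some bag; for every edge, both endpoints lie together in some bag; and for every vertex, the bags containing it form a connected subtree. Here edge (3,2) lies in no bag, so the decomposition is invalid.

No — edge (3,2) lies in no bag.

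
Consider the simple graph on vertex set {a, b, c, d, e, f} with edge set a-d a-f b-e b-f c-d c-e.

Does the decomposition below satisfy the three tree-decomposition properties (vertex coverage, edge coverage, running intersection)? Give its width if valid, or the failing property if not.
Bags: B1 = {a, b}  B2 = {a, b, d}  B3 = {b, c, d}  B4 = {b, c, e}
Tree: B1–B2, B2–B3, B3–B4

A tree decomposition must satisfy three properties: every vertex lies in some bag; for every edge, both endpoints lie together in some bag; and for every vertex, the bags containing it form a connected subtree. Here vertex f appears in no bag, so the decomposition is invalid.

No — vertex f appears in no bag.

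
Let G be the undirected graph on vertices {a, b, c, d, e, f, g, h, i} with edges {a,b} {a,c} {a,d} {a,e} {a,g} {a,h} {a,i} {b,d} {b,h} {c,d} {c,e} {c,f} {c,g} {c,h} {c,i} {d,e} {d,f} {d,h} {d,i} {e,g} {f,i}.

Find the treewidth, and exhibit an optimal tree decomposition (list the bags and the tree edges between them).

The largest bag has 4 vertices, giving width 3; this decomposition certifies tw(G) ≤ 3. On the other hand G contains the 4-clique {a, c, d, e}. A clique must lie in a single bag of any decomposition, so no decomposition can have width below 3. The upper and lower bounds meet at 3, so that is the treewidth.

Treewidth 3.
One such decomposition:
Bags: B1 = {a, c, d, i}  B2 = {a, c, d, h}  B3 = {c, d, f, i}  B4 = {a, c, d, e}  B5 = {a, c, e, g}  B6 = {a, b, d, h}
Tree: B1–B2, B1–B3, B2–B4, B4–B5, B2–B6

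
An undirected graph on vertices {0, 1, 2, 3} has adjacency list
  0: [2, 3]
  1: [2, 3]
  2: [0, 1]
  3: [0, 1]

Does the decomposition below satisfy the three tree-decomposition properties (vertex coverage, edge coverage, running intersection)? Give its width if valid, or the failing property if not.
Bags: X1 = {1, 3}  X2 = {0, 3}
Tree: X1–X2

No — vertex 2 appears in no bag.

A tree decomposition must satisfy three properties: every vertex lies in some bag; for every edge, both endpoints lie together in some bag; and for every vertex, the bags containing it form a connected subtree. Here vertex 2 appears in no bag, so the decomposition is invalid.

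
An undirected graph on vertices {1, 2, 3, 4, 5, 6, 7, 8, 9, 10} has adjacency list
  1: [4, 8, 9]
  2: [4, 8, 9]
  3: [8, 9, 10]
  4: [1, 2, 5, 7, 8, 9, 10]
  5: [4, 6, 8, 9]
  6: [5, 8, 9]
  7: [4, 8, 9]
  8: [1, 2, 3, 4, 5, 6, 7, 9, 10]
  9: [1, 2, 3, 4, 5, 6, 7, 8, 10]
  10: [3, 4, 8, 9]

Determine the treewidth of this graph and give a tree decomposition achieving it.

Treewidth 3.
One optimal decomposition is:
Bags: B1 = {4, 8, 9, 10}  B2 = {4, 7, 8, 9}  B3 = {1, 4, 8, 9}  B4 = {3, 8, 9, 10}  B5 = {4, 5, 8, 9}  B6 = {2, 4, 8, 9}  B7 = {5, 6, 8, 9}
Tree: B1–B2, B1–B3, B1–B4, B2–B5, B3–B6, B5–B7

Each bag holds 4 vertices, so the decomposition has width 3, which upper-bounds the treewidth. On the other hand G contains the 4-clique {3, 8, 9, 10}. A clique must lie in a single bag of any decomposition, so no decomposition can have width below 3. Therefore the treewidth is 3.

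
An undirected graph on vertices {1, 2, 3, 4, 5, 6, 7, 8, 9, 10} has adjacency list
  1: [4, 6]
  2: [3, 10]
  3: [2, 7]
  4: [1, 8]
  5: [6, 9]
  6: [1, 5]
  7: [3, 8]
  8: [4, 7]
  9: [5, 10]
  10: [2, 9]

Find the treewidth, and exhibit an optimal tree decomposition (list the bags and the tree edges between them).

Treewidth 2.
One such decomposition:
Bags: B1 = {2, 3, 10}  B2 = {3, 9, 10}  B3 = {3, 5, 9}  B4 = {3, 5, 6}  B5 = {1, 3, 6}  B6 = {1, 3, 4}  B7 = {3, 4, 8}  B8 = {3, 7, 8}
Tree: B1–B2, B2–B3, B3–B4, B4–B5, B5–B6, B6–B7, B7–B8

The largest bag has 3 vertices, giving width 2; this decomposition certifies tw(G) ≤ 2. For the lower bound, G contains the cycle 3–2–10–9–5–6–1–4–8–7–3, so G is not a forest; only forests have treewidth ≤ 1, hence tw(G) ≥ 2. Hence tw(G) = 2 exactly.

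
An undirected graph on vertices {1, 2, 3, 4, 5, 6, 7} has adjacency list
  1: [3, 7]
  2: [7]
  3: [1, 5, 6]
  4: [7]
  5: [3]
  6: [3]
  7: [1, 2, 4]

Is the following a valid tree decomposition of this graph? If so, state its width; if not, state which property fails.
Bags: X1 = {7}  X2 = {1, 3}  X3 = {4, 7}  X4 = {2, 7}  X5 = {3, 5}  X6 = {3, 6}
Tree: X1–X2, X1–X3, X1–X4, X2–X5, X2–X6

No — edge (1,7) lies in no bag.

A tree decomposition must satisfy three properties: every vertex lies in some bag; for every edge, both endpoints lie together in some bag; and for every vertex, the bags containing it form a connected subtree. Here edge (1,7) lies in no bag, so the decomposition is invalid.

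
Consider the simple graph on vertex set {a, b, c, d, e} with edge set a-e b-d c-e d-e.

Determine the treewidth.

1

A width-1 tree decomposition is:
Bags: B1 = {d, e}  B2 = {a, e}  B3 = {c, e}  B4 = {b, d}
Tree: B1–B2, B1–B3, B1–B4
The largest bag has 2 vertices, giving width 1; this decomposition certifies tw(G) ≤ 1. Since G has at least one edge (e.g. e–d), it is not an edgeless graph, so tw(G) ≥ 1. Combining the bounds, tw(G) = 1.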